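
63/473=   63/473=0.13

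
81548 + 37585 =119133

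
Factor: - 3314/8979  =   - 2^1 * 3^( - 1)*41^ ( - 1)*73^( - 1 )*  1657^1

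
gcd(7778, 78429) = 1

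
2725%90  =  25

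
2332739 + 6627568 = 8960307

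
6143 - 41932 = - 35789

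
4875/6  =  812 + 1/2 = 812.50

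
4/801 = 4/801 = 0.00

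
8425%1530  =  775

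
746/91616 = 373/45808 = 0.01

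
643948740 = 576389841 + 67558899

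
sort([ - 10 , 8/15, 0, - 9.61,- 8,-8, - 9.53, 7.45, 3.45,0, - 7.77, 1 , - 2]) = [ - 10, - 9.61, - 9.53,  -  8, - 8, - 7.77, - 2 , 0, 0,8/15, 1 , 3.45,7.45 ] 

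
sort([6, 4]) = [4, 6] 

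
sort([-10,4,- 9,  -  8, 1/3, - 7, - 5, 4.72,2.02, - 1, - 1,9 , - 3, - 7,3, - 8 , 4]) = [ - 10 , - 9, - 8, - 8, - 7, - 7, - 5,- 3, - 1, - 1, 1/3,2.02,3,4 , 4,  4.72, 9]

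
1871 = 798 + 1073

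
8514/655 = 12 + 654/655 =13.00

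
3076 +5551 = 8627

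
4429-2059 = 2370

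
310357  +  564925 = 875282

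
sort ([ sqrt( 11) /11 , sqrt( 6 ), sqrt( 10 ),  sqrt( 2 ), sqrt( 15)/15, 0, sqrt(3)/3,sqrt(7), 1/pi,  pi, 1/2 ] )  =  [ 0,sqrt( 15) /15,  sqrt (11 )/11 , 1/pi, 1/2,sqrt( 3 )/3, sqrt(2),sqrt (6 ), sqrt( 7 ),  pi , sqrt(10)] 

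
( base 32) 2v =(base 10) 95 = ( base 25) 3k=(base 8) 137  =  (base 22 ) 47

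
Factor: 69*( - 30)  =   - 2^1*3^2*5^1*23^1 = - 2070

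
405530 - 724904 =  - 319374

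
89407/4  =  22351  +  3/4 = 22351.75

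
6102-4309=1793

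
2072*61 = 126392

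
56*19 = 1064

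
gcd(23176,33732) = 4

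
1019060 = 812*1255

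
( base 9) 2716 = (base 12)1220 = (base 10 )2040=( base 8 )3770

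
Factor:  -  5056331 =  - 7^1*722333^1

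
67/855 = 67/855  =  0.08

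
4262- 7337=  - 3075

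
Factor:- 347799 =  -3^1*115933^1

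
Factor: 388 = 2^2*97^1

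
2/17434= 1/8717  =  0.00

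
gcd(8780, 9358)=2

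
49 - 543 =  - 494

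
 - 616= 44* (  -  14 ) 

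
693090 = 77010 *9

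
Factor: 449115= 3^1*5^1*79^1*379^1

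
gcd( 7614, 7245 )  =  9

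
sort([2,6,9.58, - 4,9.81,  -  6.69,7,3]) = [-6.69, - 4, 2,3, 6, 7,9.58,9.81]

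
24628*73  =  1797844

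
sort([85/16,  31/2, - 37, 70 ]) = [ - 37,85/16,31/2, 70] 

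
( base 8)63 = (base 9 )56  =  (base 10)51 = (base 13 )3C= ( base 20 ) 2b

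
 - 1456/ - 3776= 91/236= 0.39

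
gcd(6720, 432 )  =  48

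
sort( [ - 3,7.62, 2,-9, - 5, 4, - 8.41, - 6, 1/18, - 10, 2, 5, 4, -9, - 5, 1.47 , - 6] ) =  [ - 10,-9, - 9 , - 8.41, - 6, - 6,-5, - 5, - 3,1/18,1.47, 2, 2 , 4,4 , 5, 7.62 ] 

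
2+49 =51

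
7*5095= 35665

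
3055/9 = 339  +  4/9 = 339.44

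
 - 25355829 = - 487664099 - - 462308270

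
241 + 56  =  297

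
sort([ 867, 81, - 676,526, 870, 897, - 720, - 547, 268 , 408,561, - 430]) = [ - 720, -676, - 547,  -  430, 81,268, 408 , 526, 561, 867,870, 897]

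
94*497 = 46718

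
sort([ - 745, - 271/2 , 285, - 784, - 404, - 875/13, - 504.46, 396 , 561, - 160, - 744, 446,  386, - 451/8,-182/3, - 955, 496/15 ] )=[  -  955, - 784, - 745 , - 744, - 504.46 , - 404, - 160,-271/2, - 875/13, - 182/3,  -  451/8, 496/15, 285,  386,  396,  446, 561 ]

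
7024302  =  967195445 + -960171143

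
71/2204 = 71/2204 =0.03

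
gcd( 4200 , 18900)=2100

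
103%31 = 10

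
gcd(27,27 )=27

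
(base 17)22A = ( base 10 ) 622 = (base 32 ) JE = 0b1001101110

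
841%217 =190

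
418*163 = 68134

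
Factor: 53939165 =5^1*7^1*1541119^1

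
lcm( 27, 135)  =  135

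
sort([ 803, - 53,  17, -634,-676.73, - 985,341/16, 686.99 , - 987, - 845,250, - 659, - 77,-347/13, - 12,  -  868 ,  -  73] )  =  [ - 987,-985, -868, - 845, - 676.73, - 659, - 634, - 77, - 73, - 53 , - 347/13, - 12, 17,341/16 , 250,686.99, 803]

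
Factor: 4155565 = 5^1*17^1*48889^1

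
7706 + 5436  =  13142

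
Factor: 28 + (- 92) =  - 64= - 2^6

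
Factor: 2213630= 2^1*5^1  *181^1*1223^1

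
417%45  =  12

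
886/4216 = 443/2108 = 0.21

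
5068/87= 58 + 22/87 = 58.25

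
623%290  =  43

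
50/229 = 50/229 =0.22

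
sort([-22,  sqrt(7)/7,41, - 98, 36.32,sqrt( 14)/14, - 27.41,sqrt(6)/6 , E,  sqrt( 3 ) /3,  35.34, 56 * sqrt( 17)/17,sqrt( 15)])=[ - 98, - 27.41, - 22, sqrt(14)/14,sqrt( 7 ) /7, sqrt (6 )/6,  sqrt( 3)/3,E, sqrt(15) , 56* sqrt (17)/17,  35.34, 36.32,41] 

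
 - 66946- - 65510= -1436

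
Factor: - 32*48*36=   -  2^11*3^3 = -  55296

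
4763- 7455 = - 2692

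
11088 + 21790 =32878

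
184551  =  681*271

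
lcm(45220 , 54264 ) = 271320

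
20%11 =9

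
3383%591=428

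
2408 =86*28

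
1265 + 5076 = 6341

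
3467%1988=1479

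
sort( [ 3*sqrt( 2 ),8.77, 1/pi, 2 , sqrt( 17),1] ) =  [ 1/pi, 1 , 2,sqrt( 17 ),  3*sqrt( 2), 8.77]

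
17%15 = 2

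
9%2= 1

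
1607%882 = 725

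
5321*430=2288030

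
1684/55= 30 + 34/55 = 30.62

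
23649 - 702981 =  - 679332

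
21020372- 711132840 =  - 690112468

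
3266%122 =94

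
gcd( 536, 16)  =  8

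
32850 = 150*219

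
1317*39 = 51363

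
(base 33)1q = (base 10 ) 59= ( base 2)111011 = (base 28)23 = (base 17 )38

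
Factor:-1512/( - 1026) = 28/19 = 2^2 * 7^1*19^( - 1)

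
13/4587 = 13/4587 = 0.00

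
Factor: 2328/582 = 2^2=4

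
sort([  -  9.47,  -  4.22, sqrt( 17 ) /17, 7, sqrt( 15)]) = [ - 9.47,  -  4.22,sqrt( 17) /17, sqrt( 15 ),7 ]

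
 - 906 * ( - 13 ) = 11778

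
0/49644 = 0 = 0.00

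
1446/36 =241/6 = 40.17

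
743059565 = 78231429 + 664828136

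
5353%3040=2313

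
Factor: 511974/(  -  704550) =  -3^2*5^(-2 )*7^ ( - 1)*11^( - 1) *19^1* 61^( - 1)*499^1 = - 85329/117425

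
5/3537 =5/3537 = 0.00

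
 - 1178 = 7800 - 8978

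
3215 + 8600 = 11815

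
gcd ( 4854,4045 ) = 809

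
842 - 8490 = -7648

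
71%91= 71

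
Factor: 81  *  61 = 4941 = 3^4*  61^1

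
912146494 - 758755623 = 153390871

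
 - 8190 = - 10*819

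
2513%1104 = 305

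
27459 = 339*81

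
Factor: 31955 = 5^1*7^1*11^1*83^1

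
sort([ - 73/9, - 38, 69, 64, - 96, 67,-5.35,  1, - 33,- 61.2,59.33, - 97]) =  [ - 97, - 96,- 61.2,-38, - 33, - 73/9, - 5.35,1, 59.33,64, 67,69] 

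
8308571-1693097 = 6615474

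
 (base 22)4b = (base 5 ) 344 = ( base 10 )99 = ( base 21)4F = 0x63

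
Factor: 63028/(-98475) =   -  2^2*3^( - 1 )*5^( - 2)*7^1*13^( - 1) *101^( - 1)*2251^1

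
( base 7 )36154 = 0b10010010000101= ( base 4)2102011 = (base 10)9349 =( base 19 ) 16H1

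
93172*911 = 84879692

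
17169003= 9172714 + 7996289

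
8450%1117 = 631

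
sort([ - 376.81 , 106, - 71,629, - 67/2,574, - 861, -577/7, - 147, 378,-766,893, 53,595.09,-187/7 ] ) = [  -  861,  -  766, - 376.81,-147, - 577/7, - 71, - 67/2, - 187/7,53 , 106,378, 574,595.09, 629, 893]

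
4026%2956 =1070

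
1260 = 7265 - 6005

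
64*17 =1088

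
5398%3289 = 2109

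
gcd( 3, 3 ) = 3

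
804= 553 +251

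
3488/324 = 872/81 = 10.77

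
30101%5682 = 1691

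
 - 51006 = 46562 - 97568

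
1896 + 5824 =7720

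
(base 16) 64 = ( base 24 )44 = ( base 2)1100100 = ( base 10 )100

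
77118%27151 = 22816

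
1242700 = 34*36550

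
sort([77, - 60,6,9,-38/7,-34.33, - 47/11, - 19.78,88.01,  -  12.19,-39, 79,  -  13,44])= [  -  60,-39,  -  34.33,-19.78 ,-13, - 12.19, - 38/7 , - 47/11, 6, 9,  44,77, 79, 88.01] 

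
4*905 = 3620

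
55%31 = 24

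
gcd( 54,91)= 1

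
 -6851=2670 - 9521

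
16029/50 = 16029/50 = 320.58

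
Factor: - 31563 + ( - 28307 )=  - 59870=-  2^1*5^1*5987^1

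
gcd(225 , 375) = 75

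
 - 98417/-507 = 98417/507 = 194.12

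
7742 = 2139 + 5603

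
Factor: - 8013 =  - 3^1*2671^1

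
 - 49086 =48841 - 97927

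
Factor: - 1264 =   -  2^4*79^1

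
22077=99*223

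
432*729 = 314928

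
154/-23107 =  - 1+3279/3301 = - 0.01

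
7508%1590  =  1148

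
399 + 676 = 1075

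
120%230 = 120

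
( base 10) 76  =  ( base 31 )2E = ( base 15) 51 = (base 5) 301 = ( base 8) 114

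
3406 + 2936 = 6342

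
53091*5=265455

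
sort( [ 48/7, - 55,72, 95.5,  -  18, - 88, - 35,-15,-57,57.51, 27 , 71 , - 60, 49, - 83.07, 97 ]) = [ - 88, - 83.07, - 60  , -57, - 55, -35 , - 18,- 15, 48/7, 27, 49,57.51, 71, 72,95.5 , 97]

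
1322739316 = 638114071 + 684625245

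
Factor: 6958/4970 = 7/5 = 5^ (-1 )*7^1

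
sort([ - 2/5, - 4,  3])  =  [ - 4,-2/5,3] 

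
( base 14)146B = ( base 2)111000100111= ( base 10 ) 3623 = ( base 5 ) 103443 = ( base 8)7047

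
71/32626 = 71/32626 = 0.00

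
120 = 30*4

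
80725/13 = 6209 + 8/13 = 6209.62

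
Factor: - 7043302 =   -  2^1*7^1 *59^1*8527^1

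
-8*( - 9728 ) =77824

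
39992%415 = 152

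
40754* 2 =81508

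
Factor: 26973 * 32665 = 881073045 =3^6 * 5^1*37^1*47^1*139^1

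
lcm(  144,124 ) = 4464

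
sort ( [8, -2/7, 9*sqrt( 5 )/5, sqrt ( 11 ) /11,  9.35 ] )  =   [ - 2/7, sqrt( 11)/11,  9*sqrt ( 5)/5, 8, 9.35]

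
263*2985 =785055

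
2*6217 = 12434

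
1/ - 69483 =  - 1+69482/69483 = - 0.00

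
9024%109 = 86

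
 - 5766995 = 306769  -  6073764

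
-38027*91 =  - 3460457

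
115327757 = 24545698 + 90782059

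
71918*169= 12154142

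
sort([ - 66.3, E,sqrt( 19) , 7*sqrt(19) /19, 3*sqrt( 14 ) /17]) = [ - 66.3, 3*sqrt ( 14 ) /17,7*sqrt(19 )/19, E,sqrt( 19 ) ] 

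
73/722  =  73/722= 0.10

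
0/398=0 = 0.00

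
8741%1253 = 1223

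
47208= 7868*6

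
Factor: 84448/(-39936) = -203/96= -2^(-5) * 3^( - 1 )*7^1 * 29^1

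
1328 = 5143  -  3815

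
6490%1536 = 346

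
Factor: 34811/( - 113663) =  - 7^1 *11^( - 1)*4973^1*10333^(  -  1)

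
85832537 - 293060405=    - 207227868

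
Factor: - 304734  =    -  2^1 * 3^1*50789^1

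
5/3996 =5/3996 = 0.00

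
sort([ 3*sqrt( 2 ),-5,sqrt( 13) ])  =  [ - 5, sqrt( 13 ),3*sqrt( 2)] 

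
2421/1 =2421 =2421.00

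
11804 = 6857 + 4947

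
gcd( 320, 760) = 40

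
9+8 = 17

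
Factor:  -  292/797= - 2^2* 73^1*797^ (-1 ) 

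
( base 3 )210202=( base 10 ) 587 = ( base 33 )HQ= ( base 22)14f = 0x24B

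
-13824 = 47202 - 61026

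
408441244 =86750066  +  321691178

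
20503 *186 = 3813558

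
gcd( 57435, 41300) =35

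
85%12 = 1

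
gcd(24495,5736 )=3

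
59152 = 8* 7394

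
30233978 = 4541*6658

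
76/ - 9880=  - 1 + 129/130 = - 0.01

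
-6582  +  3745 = -2837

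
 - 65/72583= -1 + 72518/72583 = - 0.00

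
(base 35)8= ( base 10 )8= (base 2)1000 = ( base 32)8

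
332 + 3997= 4329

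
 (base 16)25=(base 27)1A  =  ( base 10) 37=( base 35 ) 12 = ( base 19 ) 1I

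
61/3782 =1/62 =0.02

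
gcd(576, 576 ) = 576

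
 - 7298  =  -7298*1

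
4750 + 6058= 10808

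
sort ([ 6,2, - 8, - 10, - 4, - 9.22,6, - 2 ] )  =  [  -  10, - 9.22,  -  8 , - 4, - 2,  2,  6 , 6 ]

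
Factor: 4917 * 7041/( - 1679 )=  - 3^2*11^1*23^( - 1)*73^ ( - 1)*149^1*2347^1 =- 34620597/1679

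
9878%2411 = 234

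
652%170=142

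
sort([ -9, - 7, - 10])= [-10,-9, - 7 ] 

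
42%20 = 2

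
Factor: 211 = 211^1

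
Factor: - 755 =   -  5^1* 151^1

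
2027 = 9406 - 7379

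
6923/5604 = 1 + 1319/5604  =  1.24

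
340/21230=34/2123 =0.02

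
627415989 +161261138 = 788677127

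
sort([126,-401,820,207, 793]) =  [-401 , 126, 207, 793, 820] 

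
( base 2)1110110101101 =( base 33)6W7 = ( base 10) 7597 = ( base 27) ABA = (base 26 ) B65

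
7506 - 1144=6362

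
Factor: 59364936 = 2^3*3^2*824513^1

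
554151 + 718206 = 1272357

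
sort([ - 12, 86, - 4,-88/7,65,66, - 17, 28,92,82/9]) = [ - 17, - 88/7,-12,  -  4, 82/9, 28,65, 66, 86, 92]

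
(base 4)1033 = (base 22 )3D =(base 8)117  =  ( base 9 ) 87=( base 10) 79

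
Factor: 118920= 2^3*3^1 *5^1*991^1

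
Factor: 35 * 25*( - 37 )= - 5^3*7^1*37^1 = - 32375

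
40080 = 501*80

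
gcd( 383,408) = 1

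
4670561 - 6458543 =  - 1787982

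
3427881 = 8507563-5079682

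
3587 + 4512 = 8099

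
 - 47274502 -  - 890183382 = 842908880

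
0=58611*0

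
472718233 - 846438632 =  - 373720399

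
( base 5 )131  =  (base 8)51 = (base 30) 1b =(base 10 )41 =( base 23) 1I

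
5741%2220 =1301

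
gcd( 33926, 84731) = 1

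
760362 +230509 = 990871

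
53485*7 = 374395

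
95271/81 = 31757/27 = 1176.19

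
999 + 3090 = 4089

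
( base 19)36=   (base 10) 63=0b111111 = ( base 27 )29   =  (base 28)27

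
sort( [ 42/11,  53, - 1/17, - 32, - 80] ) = [ - 80, - 32,-1/17 , 42/11,53]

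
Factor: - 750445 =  - 5^1 * 150089^1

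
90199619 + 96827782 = 187027401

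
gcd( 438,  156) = 6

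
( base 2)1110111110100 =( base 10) 7668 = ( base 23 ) EB9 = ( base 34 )6LI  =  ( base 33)71c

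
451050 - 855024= -403974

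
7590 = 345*22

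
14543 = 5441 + 9102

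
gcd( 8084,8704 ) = 4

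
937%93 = 7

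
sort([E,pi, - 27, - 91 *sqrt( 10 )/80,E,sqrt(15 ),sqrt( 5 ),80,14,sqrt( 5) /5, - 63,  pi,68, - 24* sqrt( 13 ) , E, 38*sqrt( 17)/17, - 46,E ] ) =[ - 24*sqrt ( 13), - 63, - 46,  -  27, - 91 * sqrt( 10 )/80,sqrt(5 )/5, sqrt( 5),E,E,E, E, pi,pi , sqrt( 15),38*sqrt( 17 )/17,14,  68,80] 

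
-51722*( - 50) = 2586100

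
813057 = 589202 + 223855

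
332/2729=332/2729 = 0.12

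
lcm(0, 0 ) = 0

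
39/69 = 13/23 = 0.57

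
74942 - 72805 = 2137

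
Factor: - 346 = - 2^1*173^1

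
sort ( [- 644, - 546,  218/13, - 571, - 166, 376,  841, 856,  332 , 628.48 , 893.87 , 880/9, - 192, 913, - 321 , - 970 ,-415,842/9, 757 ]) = [ - 970, -644 , - 571,  -  546 , - 415, - 321, - 192, - 166,218/13 , 842/9 , 880/9, 332,376, 628.48,757,841 , 856,893.87,  913] 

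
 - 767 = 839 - 1606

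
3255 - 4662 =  - 1407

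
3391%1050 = 241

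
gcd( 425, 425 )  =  425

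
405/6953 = 405/6953 = 0.06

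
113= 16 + 97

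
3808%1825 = 158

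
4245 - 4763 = - 518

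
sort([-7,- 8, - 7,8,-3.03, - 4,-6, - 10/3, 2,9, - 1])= [ - 8, - 7, -7, -6,-4,-10/3, - 3.03, - 1, 2,8, 9]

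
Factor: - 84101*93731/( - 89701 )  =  11^1*37^1*271^( - 1)*331^( - 1 )*2273^1*8521^1= 7882870831/89701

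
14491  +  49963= 64454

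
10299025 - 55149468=-44850443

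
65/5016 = 65/5016 = 0.01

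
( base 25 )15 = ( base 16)1E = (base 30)10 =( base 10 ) 30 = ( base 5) 110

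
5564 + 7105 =12669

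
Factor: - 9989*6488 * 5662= - 366946474384 =- 2^4 *7^1*19^1*149^1*811^1*1427^1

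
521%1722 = 521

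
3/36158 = 3/36158 = 0.00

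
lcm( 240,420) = 1680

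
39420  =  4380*9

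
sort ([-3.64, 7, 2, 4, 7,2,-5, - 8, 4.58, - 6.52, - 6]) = [ - 8, - 6.52, - 6, - 5, -3.64, 2, 2,4, 4.58,  7,  7] 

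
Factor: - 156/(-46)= 2^1 * 3^1 * 13^1  *  23^( - 1) = 78/23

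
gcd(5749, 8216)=1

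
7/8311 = 7/8311  =  0.00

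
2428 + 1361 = 3789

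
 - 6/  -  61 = 6/61 = 0.10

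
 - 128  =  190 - 318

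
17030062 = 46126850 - 29096788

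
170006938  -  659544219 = -489537281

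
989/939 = 1  +  50/939= 1.05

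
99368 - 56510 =42858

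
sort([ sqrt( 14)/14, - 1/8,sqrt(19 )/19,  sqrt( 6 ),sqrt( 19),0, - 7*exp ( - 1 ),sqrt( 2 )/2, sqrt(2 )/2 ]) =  [ - 7*exp( - 1 ), - 1/8,  0,  sqrt( 19 ) /19,  sqrt( 14) /14, sqrt( 2 ) /2,sqrt( 2)/2, sqrt( 6),sqrt(19)]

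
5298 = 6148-850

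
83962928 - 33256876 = 50706052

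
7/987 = 1/141 = 0.01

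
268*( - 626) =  - 167768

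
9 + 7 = 16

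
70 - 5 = 65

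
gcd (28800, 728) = 8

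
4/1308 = 1/327 = 0.00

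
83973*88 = 7389624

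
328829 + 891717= 1220546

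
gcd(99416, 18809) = 1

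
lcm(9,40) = 360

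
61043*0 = 0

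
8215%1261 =649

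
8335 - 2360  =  5975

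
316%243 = 73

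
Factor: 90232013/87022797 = 3^( - 1 )*23^1*31^( - 1)*151^1 * 397^( - 1)  *2357^(  -  1)*25981^1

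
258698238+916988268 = 1175686506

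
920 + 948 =1868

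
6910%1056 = 574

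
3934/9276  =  1967/4638 =0.42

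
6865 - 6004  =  861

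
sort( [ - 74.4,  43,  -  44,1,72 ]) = [ - 74.4,-44 , 1,43,72 ] 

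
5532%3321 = 2211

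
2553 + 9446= 11999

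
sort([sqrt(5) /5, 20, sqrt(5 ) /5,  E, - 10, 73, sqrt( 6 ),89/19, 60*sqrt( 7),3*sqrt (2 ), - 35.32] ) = [ - 35.32,-10, sqrt(5 )/5, sqrt (5)/5,sqrt( 6), E, 3*sqrt ( 2),89/19,  20,  73, 60*sqrt( 7 )]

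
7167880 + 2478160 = 9646040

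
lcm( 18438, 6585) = 92190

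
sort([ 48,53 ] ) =[ 48, 53 ]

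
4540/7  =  4540/7 = 648.57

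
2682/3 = 894 = 894.00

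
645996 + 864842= 1510838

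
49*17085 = 837165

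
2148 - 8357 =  - 6209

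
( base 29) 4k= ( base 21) 6A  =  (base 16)88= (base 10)136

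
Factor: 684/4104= 1/6 = 2^(-1) * 3^( - 1) 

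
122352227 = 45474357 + 76877870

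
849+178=1027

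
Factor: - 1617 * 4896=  - 2^5 * 3^3 * 7^2*11^1 *17^1 = - 7916832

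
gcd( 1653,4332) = 57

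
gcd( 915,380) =5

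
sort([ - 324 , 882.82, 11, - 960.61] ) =[ - 960.61, - 324,  11, 882.82]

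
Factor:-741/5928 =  - 2^( - 3 ) = - 1/8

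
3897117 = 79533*49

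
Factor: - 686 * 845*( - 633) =366931110 = 2^1*3^1*5^1 * 7^3*13^2*211^1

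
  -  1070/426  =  -3 + 104/213=- 2.51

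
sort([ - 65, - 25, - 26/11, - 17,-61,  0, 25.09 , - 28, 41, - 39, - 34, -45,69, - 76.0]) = [ - 76.0, - 65, - 61, - 45, - 39,-34,  -  28, -25, - 17, - 26/11, 0,25.09 , 41, 69]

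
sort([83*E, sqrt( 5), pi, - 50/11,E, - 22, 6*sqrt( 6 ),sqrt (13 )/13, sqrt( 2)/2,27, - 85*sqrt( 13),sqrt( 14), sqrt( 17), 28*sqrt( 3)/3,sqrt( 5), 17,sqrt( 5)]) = [ - 85 *sqrt( 13), - 22,  -  50/11,sqrt (13) /13,  sqrt ( 2)/2,sqrt( 5 ), sqrt(5 ),sqrt( 5), E, pi,sqrt( 14 ),sqrt(17),  6*sqrt( 6),28*sqrt(3)/3, 17, 27, 83  *  E]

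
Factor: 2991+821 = 2^2*953^1 = 3812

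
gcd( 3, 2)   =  1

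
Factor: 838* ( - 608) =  - 509504  =  - 2^6*19^1*419^1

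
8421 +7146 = 15567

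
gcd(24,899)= 1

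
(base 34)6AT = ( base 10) 7305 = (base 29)8JQ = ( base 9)11016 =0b1110010001001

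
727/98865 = 727/98865  =  0.01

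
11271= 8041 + 3230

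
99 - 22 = 77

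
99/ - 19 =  - 99/19 = -5.21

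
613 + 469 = 1082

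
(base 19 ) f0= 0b100011101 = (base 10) 285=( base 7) 555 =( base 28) a5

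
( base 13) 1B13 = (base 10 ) 4072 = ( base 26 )60G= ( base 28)55C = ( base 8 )7750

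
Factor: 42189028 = 2^2*7^1*37^1*193^1*211^1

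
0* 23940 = 0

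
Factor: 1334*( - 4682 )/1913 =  - 6245788/1913 = - 2^2*23^1*29^1*1913^ ( - 1)*2341^1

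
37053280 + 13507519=50560799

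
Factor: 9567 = 3^2*1063^1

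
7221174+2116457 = 9337631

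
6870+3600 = 10470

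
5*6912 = 34560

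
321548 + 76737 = 398285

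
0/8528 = 0= 0.00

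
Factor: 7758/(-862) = - 3^2 = - 9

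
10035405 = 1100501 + 8934904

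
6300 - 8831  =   - 2531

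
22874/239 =22874/239 = 95.71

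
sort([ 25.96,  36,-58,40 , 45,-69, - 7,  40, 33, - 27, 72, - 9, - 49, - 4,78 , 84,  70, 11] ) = [  -  69, - 58, - 49, - 27, - 9 ,  -  7, - 4,  11,25.96,33, 36,40,40, 45, 70,  72, 78,  84]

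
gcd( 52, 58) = 2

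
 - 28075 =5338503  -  5366578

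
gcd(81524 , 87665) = 89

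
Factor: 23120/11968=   2^( - 2)*5^1 * 11^ ( - 1 ) * 17^1 = 85/44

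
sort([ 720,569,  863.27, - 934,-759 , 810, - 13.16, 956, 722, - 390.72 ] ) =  [- 934,-759, - 390.72 ,  -  13.16, 569, 720,  722,  810, 863.27,956]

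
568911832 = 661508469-92596637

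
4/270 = 2/135 = 0.01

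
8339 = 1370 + 6969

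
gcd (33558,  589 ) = 1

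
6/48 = 1/8 = 0.12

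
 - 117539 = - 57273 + -60266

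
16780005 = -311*(  -  53955)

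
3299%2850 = 449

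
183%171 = 12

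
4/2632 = 1/658 = 0.00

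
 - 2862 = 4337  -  7199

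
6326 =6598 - 272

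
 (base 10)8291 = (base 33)7k8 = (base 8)20143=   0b10000001100011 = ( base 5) 231131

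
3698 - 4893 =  - 1195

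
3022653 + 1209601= 4232254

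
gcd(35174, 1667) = 1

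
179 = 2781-2602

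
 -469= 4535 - 5004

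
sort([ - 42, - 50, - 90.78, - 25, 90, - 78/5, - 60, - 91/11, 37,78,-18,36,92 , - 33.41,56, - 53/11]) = [ - 90.78, - 60, - 50, - 42, - 33.41, - 25, - 18,  -  78/5, - 91/11,  -  53/11,  36 , 37,  56,78, 90 , 92 ]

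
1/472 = 1/472  =  0.00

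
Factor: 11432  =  2^3*1429^1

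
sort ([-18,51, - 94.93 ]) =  [-94.93, - 18,51 ] 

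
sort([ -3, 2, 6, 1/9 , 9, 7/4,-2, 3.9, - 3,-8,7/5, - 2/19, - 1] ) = [ - 8,-3,-3,-2, - 1, - 2/19, 1/9, 7/5,  7/4, 2, 3.9, 6,9 ] 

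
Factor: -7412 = - 2^2*17^1*109^1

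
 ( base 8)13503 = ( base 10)5955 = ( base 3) 22011120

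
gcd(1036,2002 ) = 14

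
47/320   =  47/320 = 0.15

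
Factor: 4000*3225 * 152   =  2^8*3^1*5^5  *19^1*43^1 = 1960800000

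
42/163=42/163 = 0.26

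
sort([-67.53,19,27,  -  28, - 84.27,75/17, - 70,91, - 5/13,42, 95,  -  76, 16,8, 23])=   [- 84.27, - 76, - 70, - 67.53,- 28, - 5/13,75/17, 8,16  ,  19,23, 27,42,91,95]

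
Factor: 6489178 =2^1* 3244589^1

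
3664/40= 91 + 3/5  =  91.60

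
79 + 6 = 85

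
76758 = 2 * 38379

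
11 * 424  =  4664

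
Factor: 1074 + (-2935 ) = -1861= - 1861^1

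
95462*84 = 8018808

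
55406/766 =72 + 127/383 = 72.33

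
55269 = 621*89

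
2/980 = 1/490 = 0.00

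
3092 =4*773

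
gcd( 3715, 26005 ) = 3715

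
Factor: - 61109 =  - 53^1*1153^1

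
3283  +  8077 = 11360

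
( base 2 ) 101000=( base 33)17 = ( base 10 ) 40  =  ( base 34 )16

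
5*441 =2205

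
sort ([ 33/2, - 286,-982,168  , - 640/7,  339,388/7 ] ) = [ - 982  , - 286, -640/7, 33/2, 388/7,168,339 ] 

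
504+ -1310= - 806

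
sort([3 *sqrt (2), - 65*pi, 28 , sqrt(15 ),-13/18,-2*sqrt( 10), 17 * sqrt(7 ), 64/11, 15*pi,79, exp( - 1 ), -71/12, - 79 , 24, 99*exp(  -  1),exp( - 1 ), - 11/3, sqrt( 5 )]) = [ - 65*pi, - 79, - 2*sqrt(10),-71/12, - 11/3,  -  13/18,exp( - 1), exp(-1 ), sqrt(5), sqrt(15 ), 3 * sqrt(2), 64/11, 24,28,  99 * exp(- 1 ),17*sqrt( 7),15*pi,79]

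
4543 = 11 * 413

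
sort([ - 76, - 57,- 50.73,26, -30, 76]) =[ - 76, - 57, - 50.73,-30,26,  76 ] 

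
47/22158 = 47/22158 = 0.00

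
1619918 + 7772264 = 9392182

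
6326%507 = 242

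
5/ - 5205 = -1/1041 = -  0.00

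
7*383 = 2681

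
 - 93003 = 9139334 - 9232337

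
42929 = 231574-188645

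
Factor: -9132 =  -2^2  *3^1*761^1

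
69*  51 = 3519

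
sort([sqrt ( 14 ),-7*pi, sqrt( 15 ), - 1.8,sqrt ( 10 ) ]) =[  -  7*pi, - 1.8,sqrt (10 ),sqrt ( 14 ),  sqrt(15 ) ] 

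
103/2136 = 103/2136 = 0.05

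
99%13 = 8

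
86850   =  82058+4792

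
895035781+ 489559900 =1384595681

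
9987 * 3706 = 37011822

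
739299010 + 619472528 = 1358771538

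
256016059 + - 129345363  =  126670696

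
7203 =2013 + 5190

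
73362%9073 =778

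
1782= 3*594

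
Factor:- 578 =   -  2^1*17^2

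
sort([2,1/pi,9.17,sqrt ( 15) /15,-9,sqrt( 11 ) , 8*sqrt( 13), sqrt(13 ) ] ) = [ - 9, sqrt(15 ) /15,1/pi,2, sqrt(11),sqrt(13 ), 9.17,8*sqrt(13 ) ] 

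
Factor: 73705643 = 11^1*739^1*9067^1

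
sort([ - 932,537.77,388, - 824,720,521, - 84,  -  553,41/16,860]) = [ - 932, - 824, - 553,-84,41/16,388,  521, 537.77, 720, 860] 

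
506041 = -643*( - 787 ) 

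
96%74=22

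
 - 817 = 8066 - 8883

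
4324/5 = 4324/5  =  864.80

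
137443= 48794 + 88649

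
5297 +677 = 5974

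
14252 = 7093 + 7159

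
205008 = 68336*3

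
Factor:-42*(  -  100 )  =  2^3*3^1*5^2*7^1 =4200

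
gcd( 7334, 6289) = 19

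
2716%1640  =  1076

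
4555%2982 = 1573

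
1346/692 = 1 + 327/346 =1.95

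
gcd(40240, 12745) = 5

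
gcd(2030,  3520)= 10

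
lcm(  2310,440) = 9240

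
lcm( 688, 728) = 62608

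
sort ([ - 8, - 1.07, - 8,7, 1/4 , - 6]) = [-8, - 8, - 6,- 1.07, 1/4 , 7]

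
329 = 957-628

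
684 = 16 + 668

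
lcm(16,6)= 48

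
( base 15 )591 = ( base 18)3G1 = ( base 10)1261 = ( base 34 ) 133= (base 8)2355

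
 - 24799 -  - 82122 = 57323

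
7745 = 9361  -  1616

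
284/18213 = 284/18213 = 0.02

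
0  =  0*18882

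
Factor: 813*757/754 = 2^( - 1 )*3^1 * 13^ ( - 1)*29^( - 1)* 271^1*757^1 = 615441/754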